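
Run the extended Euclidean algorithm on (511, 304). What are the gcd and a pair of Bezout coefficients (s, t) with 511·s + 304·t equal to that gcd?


Euclidean algorithm on (511, 304) — divide until remainder is 0:
  511 = 1 · 304 + 207
  304 = 1 · 207 + 97
  207 = 2 · 97 + 13
  97 = 7 · 13 + 6
  13 = 2 · 6 + 1
  6 = 6 · 1 + 0
gcd(511, 304) = 1.
Track Bezout coefficients alongside the remainders: start with r₀ = 511 = a·1 + b·0 (s = 1, t = 0) and r₁ = 304 = a·0 + b·1 (s = 0, t = 1); each new remainder r_{k+1} = r_{k-1} − q_k·r_k inherits s_{k+1} = s_{k-1} − q_k·s_k, t_{k+1} = t_{k-1} − q_k·t_k, so r_k = a·s_k + b·t_k at every step:
  q = 1: r = 207, s = 1 − 1·0 = 1, t = 0 − 1·1 = -1  (check: 511·1 + 304·(-1) = 207)
  q = 1: r = 97, s = 0 − 1·1 = -1, t = 1 − 1·(-1) = 2  (check: 511·(-1) + 304·2 = 97)
  q = 2: r = 13, s = 1 − 2·(-1) = 3, t = -1 − 2·2 = -5  (check: 511·3 + 304·(-5) = 13)
  q = 7: r = 6, s = -1 − 7·3 = -22, t = 2 − 7·(-5) = 37  (check: 511·(-22) + 304·37 = 6)
  q = 2: r = 1, s = 3 − 2·(-22) = 47, t = -5 − 2·37 = -79  (check: 511·47 + 304·(-79) = 1)
The row with r = 1 (the gcd) gives the Bezout coefficients s = 47, t = -79.
Result: 511 · (47) + 304 · (-79) = 1.

gcd(511, 304) = 1; s = 47, t = -79 (check: 511·47 + 304·(-79) = 1).


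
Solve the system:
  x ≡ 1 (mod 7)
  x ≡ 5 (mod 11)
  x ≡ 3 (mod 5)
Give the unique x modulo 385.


Moduli 7, 11, 5 are pairwise coprime; by CRT there is a unique solution modulo M = 7 · 11 · 5 = 385.
Solve pairwise, accumulating the modulus:
  Start with x ≡ 1 (mod 7).
  Combine with x ≡ 5 (mod 11): since gcd(7, 11) = 1, we get a unique residue mod 77.
    Write x = 1 + 7·t and substitute into x ≡ 5 (mod 11): 7·t ≡ 5 − 1 = 4 (mod 11).
    The inverse of 7 mod 11 is 8 (since 7·8 = 56 = 5·11 + 1), so t ≡ 8·4 = 32 ≡ 10 (mod 11).
    Then x = 1 + 7·10 = 71, valid modulo lcm(7, 11) = 77: x ≡ 71 (mod 77).
  Combine with x ≡ 3 (mod 5): since gcd(77, 5) = 1, we get a unique residue mod 385.
    Write x = 71 + 77·t and substitute into x ≡ 3 (mod 5): 77·t ≡ 3 − 71 = -68 (mod 5).
    Reduce coefficients mod 5: 2·t ≡ 2 (mod 5).
    The inverse of 2 mod 5 is 3 (since 2·3 = 6 = 1·5 + 1), so t ≡ 3·2 = 6 ≡ 1 (mod 5).
    Then x = 71 + 77·1 = 148, valid modulo lcm(77, 5) = 385: x ≡ 148 (mod 385).
Verify: 148 mod 7 = 1 ✓, 148 mod 11 = 5 ✓, 148 mod 5 = 3 ✓.

x ≡ 148 (mod 385).


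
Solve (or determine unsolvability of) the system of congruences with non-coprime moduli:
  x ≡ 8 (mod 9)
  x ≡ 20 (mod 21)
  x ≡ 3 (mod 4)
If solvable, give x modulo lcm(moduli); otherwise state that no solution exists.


Moduli 9, 21, 4 are not pairwise coprime, so CRT works modulo lcm(m_i) when all pairwise compatibility conditions hold.
Pairwise compatibility: gcd(m_i, m_j) must divide a_i - a_j for every pair.
Merge one congruence at a time:
  Start: x ≡ 8 (mod 9).
  Combine with x ≡ 20 (mod 21): gcd(9, 21) = 3; 20 - 8 = 12, which IS divisible by 3, so compatible.
    Write x = 8 + 9·t and substitute into x ≡ 20 (mod 21): 9·t ≡ 20 − 8 = 12 (mod 21).
    Divide the congruence (and modulus) by g = 3: 3·t ≡ 4 (mod 7).
    The inverse of 3 mod 7 is 5 (since 3·5 = 15 = 2·7 + 1), so t ≡ 5·4 = 20 ≡ 6 (mod 7).
    Then x = 8 + 9·6 = 62, valid modulo lcm(9, 21) = 63: x ≡ 62 (mod 63).
  Combine with x ≡ 3 (mod 4): gcd(63, 4) = 1; 3 - 62 = -59, which IS divisible by 1, so compatible.
    Write x = 62 + 63·t and substitute into x ≡ 3 (mod 4): 63·t ≡ 3 − 62 = -59 (mod 4).
    Reduce coefficients mod 4: 3·t ≡ 1 (mod 4).
    The inverse of 3 mod 4 is 3 (since 3·3 = 9 = 2·4 + 1), so t ≡ 3·1 = 3 ≡ 3 (mod 4).
    Then x = 62 + 63·3 = 251, valid modulo lcm(63, 4) = 252: x ≡ 251 (mod 252).
Verify: 251 mod 9 = 8, 251 mod 21 = 20, 251 mod 4 = 3.

x ≡ 251 (mod 252).


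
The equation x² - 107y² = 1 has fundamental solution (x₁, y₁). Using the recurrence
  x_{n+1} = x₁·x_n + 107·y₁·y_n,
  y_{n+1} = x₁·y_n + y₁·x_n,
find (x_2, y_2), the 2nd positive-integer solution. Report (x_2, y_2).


Step 1: Find the fundamental solution (x₁, y₁) of x² - 107y² = 1.
  Expand √107 as a continued fraction. a₀ = ⌊√107⌋ = 10; iterate m_{k+1} = d_k·a_k − m_k, d_{k+1} = (107 − m_{k+1}²)/d_k, a_{k+1} = ⌊(a₀ + m_{k+1})/d_{k+1}⌋ (starting m₀ = 0, d₀ = 1), with convergents p_k = a_k·p_{k-1} + p_{k-2}, q_k = a_k·q_{k-1} + q_{k-2} (p₋₁ = 1, q₋₁ = 0):
  k = 0: a₀ = 10; p₀/q₀ = 10/1; p₀² − 107·q₀² = 100 − 107 = -7.
  k = 1: m = 10, d = 7, a = ⌊(10 + 10)/7⌋ = 2; p/q = (2·10 + 1)/(2·1 + 0) = 21/2; p² − 107·q² = 441 − 428 = 13.
  k = 2: m = 4, d = 13, a = ⌊(10 + 4)/13⌋ = 1; p/q = (1·21 + 10)/(1·2 + 1) = 31/3; p² − 107·q² = 961 − 963 = -2.
  k = 3: m = 9, d = 2, a = ⌊(10 + 9)/2⌋ = 9; p/q = (9·31 + 21)/(9·3 + 2) = 300/29; p² − 107·q² = 90000 − 89987 = 13.
  k = 4: m = 9, d = 13, a = ⌊(10 + 9)/13⌋ = 1; p/q = (1·300 + 31)/(1·29 + 3) = 331/32; p² − 107·q² = 109561 − 109568 = -7.
  k = 5: m = 4, d = 7, a = ⌊(10 + 4)/7⌋ = 2; p/q = (2·331 + 300)/(2·32 + 29) = 962/93; p² − 107·q² = 925444 − 925443 = 1.
  The first convergent with p² − 107·q² = 1 gives the fundamental solution (x₁, y₁) = (962, 93).
Step 2: Apply the recurrence (x_{n+1}, y_{n+1}) = (x₁x_n + 107y₁y_n, x₁y_n + y₁x_n) repeatedly.
  From (x_1, y_1) = (962, 93): x_2 = 962·962 + 107·93·93 = 1850887; y_2 = 962·93 + 93·962 = 178932.
Step 3: Verify x_2² - 107·y_2² = 3425782686769 - 3425782686768 = 1 (should be 1). ✓

(x_1, y_1) = (962, 93); (x_2, y_2) = (1850887, 178932).


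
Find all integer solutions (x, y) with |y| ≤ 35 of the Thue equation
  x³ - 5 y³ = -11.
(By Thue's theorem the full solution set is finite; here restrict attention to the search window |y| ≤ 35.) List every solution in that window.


The equation is x³ - 5y³ = -11. For fixed y, x³ = 5·y³ − 11, so a solution requires the RHS to be a perfect cube.
Strategy: iterate y from -35 to 35, compute RHS = 5·y³ − 11, and check whether it is a (positive or negative) perfect cube.
Check small values of y:
  y = 0: RHS = -11 is not a perfect cube.
  y = 1: RHS = -6 is not a perfect cube.
  y = -1: RHS = -16 is not a perfect cube.
  y = 2: RHS = 29 is not a perfect cube.
  y = -2: RHS = -51 is not a perfect cube.
  y = 3: RHS = 124 is not a perfect cube.
  y = -3: RHS = -146 is not a perfect cube.
Continuing the search up to |y| = 35 finds no solutions either.
No (x, y) in the scanned range satisfies the equation.

No integer solutions with |y| ≤ 35.


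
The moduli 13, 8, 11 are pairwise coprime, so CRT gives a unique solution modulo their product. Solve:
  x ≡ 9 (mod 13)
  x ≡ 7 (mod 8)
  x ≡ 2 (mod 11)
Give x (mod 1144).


Moduli 13, 8, 11 are pairwise coprime; by CRT there is a unique solution modulo M = 13 · 8 · 11 = 1144.
Solve pairwise, accumulating the modulus:
  Start with x ≡ 9 (mod 13).
  Combine with x ≡ 7 (mod 8): since gcd(13, 8) = 1, we get a unique residue mod 104.
    Write x = 9 + 13·t and substitute into x ≡ 7 (mod 8): 13·t ≡ 7 − 9 = -2 (mod 8).
    Reduce coefficients mod 8: 5·t ≡ 6 (mod 8).
    The inverse of 5 mod 8 is 5 (since 5·5 = 25 = 3·8 + 1), so t ≡ 5·6 = 30 ≡ 6 (mod 8).
    Then x = 9 + 13·6 = 87, valid modulo lcm(13, 8) = 104: x ≡ 87 (mod 104).
  Combine with x ≡ 2 (mod 11): since gcd(104, 11) = 1, we get a unique residue mod 1144.
    Write x = 87 + 104·t and substitute into x ≡ 2 (mod 11): 104·t ≡ 2 − 87 = -85 (mod 11).
    Reduce coefficients mod 11: 5·t ≡ 3 (mod 11).
    The inverse of 5 mod 11 is 9 (since 5·9 = 45 = 4·11 + 1), so t ≡ 9·3 = 27 ≡ 5 (mod 11).
    Then x = 87 + 104·5 = 607, valid modulo lcm(104, 11) = 1144: x ≡ 607 (mod 1144).
Verify: 607 mod 13 = 9 ✓, 607 mod 8 = 7 ✓, 607 mod 11 = 2 ✓.

x ≡ 607 (mod 1144).


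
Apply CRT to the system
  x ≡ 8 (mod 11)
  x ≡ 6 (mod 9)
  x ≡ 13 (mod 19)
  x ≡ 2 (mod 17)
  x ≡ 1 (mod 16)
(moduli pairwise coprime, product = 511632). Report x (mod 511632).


Product of moduli M = 11 · 9 · 19 · 17 · 16 = 511632.
Merge one congruence at a time:
  Start: x ≡ 8 (mod 11).
  Combine with x ≡ 6 (mod 9); new modulus lcm = 99.
    Write x = 8 + 11·t and substitute into x ≡ 6 (mod 9): 11·t ≡ 6 − 8 = -2 (mod 9).
    Reduce coefficients mod 9: 2·t ≡ 7 (mod 9).
    The inverse of 2 mod 9 is 5 (since 2·5 = 10 = 1·9 + 1), so t ≡ 5·7 = 35 ≡ 8 (mod 9).
    Then x = 8 + 11·8 = 96, valid modulo lcm(11, 9) = 99: x ≡ 96 (mod 99).
  Combine with x ≡ 13 (mod 19); new modulus lcm = 1881.
    Write x = 96 + 99·t and substitute into x ≡ 13 (mod 19): 99·t ≡ 13 − 96 = -83 (mod 19).
    Reduce coefficients mod 19: 4·t ≡ 12 (mod 19).
    The inverse of 4 mod 19 is 5 (since 4·5 = 20 = 1·19 + 1), so t ≡ 5·12 = 60 ≡ 3 (mod 19).
    Then x = 96 + 99·3 = 393, valid modulo lcm(99, 19) = 1881: x ≡ 393 (mod 1881).
  Combine with x ≡ 2 (mod 17); new modulus lcm = 31977.
    Write x = 393 + 1881·t and substitute into x ≡ 2 (mod 17): 1881·t ≡ 2 − 393 = -391 (mod 17).
    Reduce coefficients mod 17: 11·t ≡ 0 (mod 17).
    The inverse of 11 mod 17 is 14 (since 11·14 = 154 = 9·17 + 1), so t ≡ 14·0 = 0 ≡ 0 (mod 17).
    Then x = 393 + 1881·0 = 393, valid modulo lcm(1881, 17) = 31977: x ≡ 393 (mod 31977).
  Combine with x ≡ 1 (mod 16); new modulus lcm = 511632.
    Write x = 393 + 31977·t and substitute into x ≡ 1 (mod 16): 31977·t ≡ 1 − 393 = -392 (mod 16).
    Reduce coefficients mod 16: 9·t ≡ 8 (mod 16).
    The inverse of 9 mod 16 is 9 (since 9·9 = 81 = 5·16 + 1), so t ≡ 9·8 = 72 ≡ 8 (mod 16).
    Then x = 393 + 31977·8 = 256209, valid modulo lcm(31977, 16) = 511632: x ≡ 256209 (mod 511632).
Verify against each original: 256209 mod 11 = 8, 256209 mod 9 = 6, 256209 mod 19 = 13, 256209 mod 17 = 2, 256209 mod 16 = 1.

x ≡ 256209 (mod 511632).


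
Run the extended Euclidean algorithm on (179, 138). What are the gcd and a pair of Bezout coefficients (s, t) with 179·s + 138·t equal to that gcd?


Euclidean algorithm on (179, 138) — divide until remainder is 0:
  179 = 1 · 138 + 41
  138 = 3 · 41 + 15
  41 = 2 · 15 + 11
  15 = 1 · 11 + 4
  11 = 2 · 4 + 3
  4 = 1 · 3 + 1
  3 = 3 · 1 + 0
gcd(179, 138) = 1.
Track Bezout coefficients alongside the remainders: start with r₀ = 179 = a·1 + b·0 (s = 1, t = 0) and r₁ = 138 = a·0 + b·1 (s = 0, t = 1); each new remainder r_{k+1} = r_{k-1} − q_k·r_k inherits s_{k+1} = s_{k-1} − q_k·s_k, t_{k+1} = t_{k-1} − q_k·t_k, so r_k = a·s_k + b·t_k at every step:
  q = 1: r = 41, s = 1 − 1·0 = 1, t = 0 − 1·1 = -1  (check: 179·1 + 138·(-1) = 41)
  q = 3: r = 15, s = 0 − 3·1 = -3, t = 1 − 3·(-1) = 4  (check: 179·(-3) + 138·4 = 15)
  q = 2: r = 11, s = 1 − 2·(-3) = 7, t = -1 − 2·4 = -9  (check: 179·7 + 138·(-9) = 11)
  q = 1: r = 4, s = -3 − 1·7 = -10, t = 4 − 1·(-9) = 13  (check: 179·(-10) + 138·13 = 4)
  q = 2: r = 3, s = 7 − 2·(-10) = 27, t = -9 − 2·13 = -35  (check: 179·27 + 138·(-35) = 3)
  q = 1: r = 1, s = -10 − 1·27 = -37, t = 13 − 1·(-35) = 48  (check: 179·(-37) + 138·48 = 1)
The row with r = 1 (the gcd) gives the Bezout coefficients s = -37, t = 48.
Result: 179 · (-37) + 138 · (48) = 1.

gcd(179, 138) = 1; s = -37, t = 48 (check: 179·(-37) + 138·48 = 1).


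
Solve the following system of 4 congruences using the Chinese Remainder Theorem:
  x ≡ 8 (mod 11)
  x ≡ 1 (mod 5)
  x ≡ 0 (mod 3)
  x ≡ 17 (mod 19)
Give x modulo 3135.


Product of moduli M = 11 · 5 · 3 · 19 = 3135.
Merge one congruence at a time:
  Start: x ≡ 8 (mod 11).
  Combine with x ≡ 1 (mod 5); new modulus lcm = 55.
    Write x = 8 + 11·t and substitute into x ≡ 1 (mod 5): 11·t ≡ 1 − 8 = -7 (mod 5).
    Reduce coefficients mod 5: 1·t ≡ 3 (mod 5).
    So t ≡ 3 (mod 5).
    Then x = 8 + 11·3 = 41, valid modulo lcm(11, 5) = 55: x ≡ 41 (mod 55).
  Combine with x ≡ 0 (mod 3); new modulus lcm = 165.
    Write x = 41 + 55·t and substitute into x ≡ 0 (mod 3): 55·t ≡ 0 − 41 = -41 (mod 3).
    Reduce coefficients mod 3: 1·t ≡ 1 (mod 3).
    So t ≡ 1 (mod 3).
    Then x = 41 + 55·1 = 96, valid modulo lcm(55, 3) = 165: x ≡ 96 (mod 165).
  Combine with x ≡ 17 (mod 19); new modulus lcm = 3135.
    Write x = 96 + 165·t and substitute into x ≡ 17 (mod 19): 165·t ≡ 17 − 96 = -79 (mod 19).
    Reduce coefficients mod 19: 13·t ≡ 16 (mod 19).
    The inverse of 13 mod 19 is 3 (since 13·3 = 39 = 2·19 + 1), so t ≡ 3·16 = 48 ≡ 10 (mod 19).
    Then x = 96 + 165·10 = 1746, valid modulo lcm(165, 19) = 3135: x ≡ 1746 (mod 3135).
Verify against each original: 1746 mod 11 = 8, 1746 mod 5 = 1, 1746 mod 3 = 0, 1746 mod 19 = 17.

x ≡ 1746 (mod 3135).


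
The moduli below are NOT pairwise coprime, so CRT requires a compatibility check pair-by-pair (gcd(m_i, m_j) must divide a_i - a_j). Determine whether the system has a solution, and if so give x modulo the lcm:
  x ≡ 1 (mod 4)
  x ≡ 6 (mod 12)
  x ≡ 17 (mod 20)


Moduli 4, 12, 20 are not pairwise coprime, so CRT works modulo lcm(m_i) when all pairwise compatibility conditions hold.
Pairwise compatibility: gcd(m_i, m_j) must divide a_i - a_j for every pair.
Merge one congruence at a time:
  Start: x ≡ 1 (mod 4).
  Combine with x ≡ 6 (mod 12): gcd(4, 12) = 4, and 6 - 1 = 5 is NOT divisible by 4.
    ⇒ system is inconsistent (no integer solution).

No solution (the system is inconsistent).


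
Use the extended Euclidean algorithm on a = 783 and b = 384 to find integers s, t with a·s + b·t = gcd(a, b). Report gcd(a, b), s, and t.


Euclidean algorithm on (783, 384) — divide until remainder is 0:
  783 = 2 · 384 + 15
  384 = 25 · 15 + 9
  15 = 1 · 9 + 6
  9 = 1 · 6 + 3
  6 = 2 · 3 + 0
gcd(783, 384) = 3.
Track Bezout coefficients alongside the remainders: start with r₀ = 783 = a·1 + b·0 (s = 1, t = 0) and r₁ = 384 = a·0 + b·1 (s = 0, t = 1); each new remainder r_{k+1} = r_{k-1} − q_k·r_k inherits s_{k+1} = s_{k-1} − q_k·s_k, t_{k+1} = t_{k-1} − q_k·t_k, so r_k = a·s_k + b·t_k at every step:
  q = 2: r = 15, s = 1 − 2·0 = 1, t = 0 − 2·1 = -2  (check: 783·1 + 384·(-2) = 15)
  q = 25: r = 9, s = 0 − 25·1 = -25, t = 1 − 25·(-2) = 51  (check: 783·(-25) + 384·51 = 9)
  q = 1: r = 6, s = 1 − 1·(-25) = 26, t = -2 − 1·51 = -53  (check: 783·26 + 384·(-53) = 6)
  q = 1: r = 3, s = -25 − 1·26 = -51, t = 51 − 1·(-53) = 104  (check: 783·(-51) + 384·104 = 3)
The row with r = 3 (the gcd) gives the Bezout coefficients s = -51, t = 104.
Result: 783 · (-51) + 384 · (104) = 3.

gcd(783, 384) = 3; s = -51, t = 104 (check: 783·(-51) + 384·104 = 3).


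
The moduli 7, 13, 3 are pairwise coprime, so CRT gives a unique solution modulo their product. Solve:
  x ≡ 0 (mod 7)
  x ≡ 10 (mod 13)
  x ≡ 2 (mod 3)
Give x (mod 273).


Moduli 7, 13, 3 are pairwise coprime; by CRT there is a unique solution modulo M = 7 · 13 · 3 = 273.
Solve pairwise, accumulating the modulus:
  Start with x ≡ 0 (mod 7).
  Combine with x ≡ 10 (mod 13): since gcd(7, 13) = 1, we get a unique residue mod 91.
    Write x = 0 + 7·t and substitute into x ≡ 10 (mod 13): 7·t ≡ 10 − 0 = 10 (mod 13).
    The inverse of 7 mod 13 is 2 (since 7·2 = 14 = 1·13 + 1), so t ≡ 2·10 = 20 ≡ 7 (mod 13).
    Then x = 0 + 7·7 = 49, valid modulo lcm(7, 13) = 91: x ≡ 49 (mod 91).
  Combine with x ≡ 2 (mod 3): since gcd(91, 3) = 1, we get a unique residue mod 273.
    Write x = 49 + 91·t and substitute into x ≡ 2 (mod 3): 91·t ≡ 2 − 49 = -47 (mod 3).
    Reduce coefficients mod 3: 1·t ≡ 1 (mod 3).
    So t ≡ 1 (mod 3).
    Then x = 49 + 91·1 = 140, valid modulo lcm(91, 3) = 273: x ≡ 140 (mod 273).
Verify: 140 mod 7 = 0 ✓, 140 mod 13 = 10 ✓, 140 mod 3 = 2 ✓.

x ≡ 140 (mod 273).


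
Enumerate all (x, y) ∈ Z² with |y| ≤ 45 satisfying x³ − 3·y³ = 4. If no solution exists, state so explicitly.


The equation is x³ - 3y³ = 4. For fixed y, x³ = 3·y³ + 4, so a solution requires the RHS to be a perfect cube.
Strategy: iterate y from -45 to 45, compute RHS = 3·y³ + 4, and check whether it is a (positive or negative) perfect cube.
Check small values of y:
  y = 0: RHS = 4 is not a perfect cube.
  y = 1: RHS = 7 is not a perfect cube.
  y = -1: RHS = 1 = (1)³ ⇒ x = 1 works.
  y = 2: RHS = 28 is not a perfect cube.
  y = -2: RHS = -20 is not a perfect cube.
  y = 3: RHS = 85 is not a perfect cube.
  y = -3: RHS = -77 is not a perfect cube.
Continuing the search up to |y| = 45 finds no further solutions beyond those listed.
Collected solutions: (1, -1).

Solutions (with |y| ≤ 45): (1, -1).


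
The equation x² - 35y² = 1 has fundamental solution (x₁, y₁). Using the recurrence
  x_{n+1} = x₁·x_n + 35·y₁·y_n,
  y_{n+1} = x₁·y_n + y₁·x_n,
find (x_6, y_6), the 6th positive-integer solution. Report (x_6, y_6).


Step 1: Find the fundamental solution (x₁, y₁) of x² - 35y² = 1.
  Expand √35 as a continued fraction. a₀ = ⌊√35⌋ = 5; iterate m_{k+1} = d_k·a_k − m_k, d_{k+1} = (35 − m_{k+1}²)/d_k, a_{k+1} = ⌊(a₀ + m_{k+1})/d_{k+1}⌋ (starting m₀ = 0, d₀ = 1), with convergents p_k = a_k·p_{k-1} + p_{k-2}, q_k = a_k·q_{k-1} + q_{k-2} (p₋₁ = 1, q₋₁ = 0):
  k = 0: a₀ = 5; p₀/q₀ = 5/1; p₀² − 35·q₀² = 25 − 35 = -10.
  k = 1: m = 5, d = 10, a = ⌊(5 + 5)/10⌋ = 1; p/q = (1·5 + 1)/(1·1 + 0) = 6/1; p² − 35·q² = 36 − 35 = 1.
  The first convergent with p² − 35·q² = 1 gives the fundamental solution (x₁, y₁) = (6, 1).
Step 2: Apply the recurrence (x_{n+1}, y_{n+1}) = (x₁x_n + 35y₁y_n, x₁y_n + y₁x_n) repeatedly.
  From (x_1, y_1) = (6, 1): x_2 = 6·6 + 35·1·1 = 71; y_2 = 6·1 + 1·6 = 12.
  From (x_2, y_2) = (71, 12): x_3 = 6·71 + 35·1·12 = 846; y_3 = 6·12 + 1·71 = 143.
  From (x_3, y_3) = (846, 143): x_4 = 6·846 + 35·1·143 = 10081; y_4 = 6·143 + 1·846 = 1704.
  From (x_4, y_4) = (10081, 1704): x_5 = 6·10081 + 35·1·1704 = 120126; y_5 = 6·1704 + 1·10081 = 20305.
  From (x_5, y_5) = (120126, 20305): x_6 = 6·120126 + 35·1·20305 = 1431431; y_6 = 6·20305 + 1·120126 = 241956.
Step 3: Verify x_6² - 35·y_6² = 2048994707761 - 2048994707760 = 1 (should be 1). ✓

(x_1, y_1) = (6, 1); (x_6, y_6) = (1431431, 241956).


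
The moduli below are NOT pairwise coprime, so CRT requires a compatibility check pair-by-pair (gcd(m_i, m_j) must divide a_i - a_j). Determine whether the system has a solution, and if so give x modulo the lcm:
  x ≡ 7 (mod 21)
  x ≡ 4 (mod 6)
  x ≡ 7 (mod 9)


Moduli 21, 6, 9 are not pairwise coprime, so CRT works modulo lcm(m_i) when all pairwise compatibility conditions hold.
Pairwise compatibility: gcd(m_i, m_j) must divide a_i - a_j for every pair.
Merge one congruence at a time:
  Start: x ≡ 7 (mod 21).
  Combine with x ≡ 4 (mod 6): gcd(21, 6) = 3; 4 - 7 = -3, which IS divisible by 3, so compatible.
    Write x = 7 + 21·t and substitute into x ≡ 4 (mod 6): 21·t ≡ 4 − 7 = -3 (mod 6).
    Divide the congruence (and modulus) by g = 3: 7·t ≡ -1 (mod 2).
    Reduce coefficients mod 2: 1·t ≡ 1 (mod 2).
    So t ≡ 1 (mod 2).
    Then x = 7 + 21·1 = 28, valid modulo lcm(21, 6) = 42: x ≡ 28 (mod 42).
  Combine with x ≡ 7 (mod 9): gcd(42, 9) = 3; 7 - 28 = -21, which IS divisible by 3, so compatible.
    Write x = 28 + 42·t and substitute into x ≡ 7 (mod 9): 42·t ≡ 7 − 28 = -21 (mod 9).
    Divide the congruence (and modulus) by g = 3: 14·t ≡ -7 (mod 3).
    Reduce coefficients mod 3: 2·t ≡ 2 (mod 3).
    The inverse of 2 mod 3 is 2 (since 2·2 = 4 = 1·3 + 1), so t ≡ 2·2 = 4 ≡ 1 (mod 3).
    Then x = 28 + 42·1 = 70, valid modulo lcm(42, 9) = 126: x ≡ 70 (mod 126).
Verify: 70 mod 21 = 7, 70 mod 6 = 4, 70 mod 9 = 7.

x ≡ 70 (mod 126).


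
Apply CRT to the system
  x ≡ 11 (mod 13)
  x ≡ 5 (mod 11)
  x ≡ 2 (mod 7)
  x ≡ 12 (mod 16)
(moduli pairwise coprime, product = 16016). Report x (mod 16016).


Product of moduli M = 13 · 11 · 7 · 16 = 16016.
Merge one congruence at a time:
  Start: x ≡ 11 (mod 13).
  Combine with x ≡ 5 (mod 11); new modulus lcm = 143.
    Write x = 11 + 13·t and substitute into x ≡ 5 (mod 11): 13·t ≡ 5 − 11 = -6 (mod 11).
    Reduce coefficients mod 11: 2·t ≡ 5 (mod 11).
    The inverse of 2 mod 11 is 6 (since 2·6 = 12 = 1·11 + 1), so t ≡ 6·5 = 30 ≡ 8 (mod 11).
    Then x = 11 + 13·8 = 115, valid modulo lcm(13, 11) = 143: x ≡ 115 (mod 143).
  Combine with x ≡ 2 (mod 7); new modulus lcm = 1001.
    Write x = 115 + 143·t and substitute into x ≡ 2 (mod 7): 143·t ≡ 2 − 115 = -113 (mod 7).
    Reduce coefficients mod 7: 3·t ≡ 6 (mod 7).
    The inverse of 3 mod 7 is 5 (since 3·5 = 15 = 2·7 + 1), so t ≡ 5·6 = 30 ≡ 2 (mod 7).
    Then x = 115 + 143·2 = 401, valid modulo lcm(143, 7) = 1001: x ≡ 401 (mod 1001).
  Combine with x ≡ 12 (mod 16); new modulus lcm = 16016.
    Write x = 401 + 1001·t and substitute into x ≡ 12 (mod 16): 1001·t ≡ 12 − 401 = -389 (mod 16).
    Reduce coefficients mod 16: 9·t ≡ 11 (mod 16).
    The inverse of 9 mod 16 is 9 (since 9·9 = 81 = 5·16 + 1), so t ≡ 9·11 = 99 ≡ 3 (mod 16).
    Then x = 401 + 1001·3 = 3404, valid modulo lcm(1001, 16) = 16016: x ≡ 3404 (mod 16016).
Verify against each original: 3404 mod 13 = 11, 3404 mod 11 = 5, 3404 mod 7 = 2, 3404 mod 16 = 12.

x ≡ 3404 (mod 16016).


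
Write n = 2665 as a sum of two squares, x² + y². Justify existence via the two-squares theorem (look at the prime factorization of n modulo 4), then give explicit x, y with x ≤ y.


Step 1: Factor n = 2665 = 5 · 13 · 41.
Step 2: Check the mod-4 condition on each prime factor: 5 ≡ 1 (mod 4), exponent 1; 13 ≡ 1 (mod 4), exponent 1; 41 ≡ 1 (mod 4), exponent 1.
All primes ≡ 3 (mod 4) appear to even exponent (or don't appear), so by the two-squares theorem n IS expressible as a sum of two squares.
Step 3: Build a representation. Here n = 5 · 13 · 41 is a product of primes ≡ 1 (mod 4). Each prime p ≡ 1 (mod 4) is itself a sum of two squares; find a² by testing p − a² for a perfect square:
  5: 5 − 1² = 4 = 2² ⇒ 5 = 1² + 2².
  13: 13 − 1² = 12, 13 − 2² = 9 = 3² ⇒ 13 = 2² + 3².
  41: 41 − 1² = 40, 41 − 2² = 37, 41 − 3² = 32, 41 − 4² = 25 = 5² ⇒ 41 = 4² + 5².
  Combine using the Brahmagupta–Fibonacci identity (a² + b²)(c² + d²) = (ac − bd)² + (ad + bc)² = (ac + bd)² + (ad − bc)²:
  5 · 13 = 65: from (1² + 2²)(2² + 3²), take (1·2 − 2·3, 1·3 + 2·2) = (2 − 6, 3 + 4) = (-4, 7); dropping signs (only squares matter) gives (4, 7); check 4² + 7² = 16 + 49 = 65 ✓.
  65 · 41 = 2665: from (4² + 7²)(4² + 5²), take (4·4 − 7·5, 4·5 + 7·4) = (16 − 35, 20 + 28) = (-19, 48); dropping signs (only squares matter) gives (19, 48); check 19² + 48² = 361 + 2304 = 2665 ✓.
Step 4: Order so x ≤ y and verify: 19² + 48² = 361 + 2304 = 2665 = n. ✓

n = 2665 = 19² + 48² (one valid representation with x ≤ y).


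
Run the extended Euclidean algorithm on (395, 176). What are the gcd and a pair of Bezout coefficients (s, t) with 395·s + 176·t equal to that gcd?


Euclidean algorithm on (395, 176) — divide until remainder is 0:
  395 = 2 · 176 + 43
  176 = 4 · 43 + 4
  43 = 10 · 4 + 3
  4 = 1 · 3 + 1
  3 = 3 · 1 + 0
gcd(395, 176) = 1.
Track Bezout coefficients alongside the remainders: start with r₀ = 395 = a·1 + b·0 (s = 1, t = 0) and r₁ = 176 = a·0 + b·1 (s = 0, t = 1); each new remainder r_{k+1} = r_{k-1} − q_k·r_k inherits s_{k+1} = s_{k-1} − q_k·s_k, t_{k+1} = t_{k-1} − q_k·t_k, so r_k = a·s_k + b·t_k at every step:
  q = 2: r = 43, s = 1 − 2·0 = 1, t = 0 − 2·1 = -2  (check: 395·1 + 176·(-2) = 43)
  q = 4: r = 4, s = 0 − 4·1 = -4, t = 1 − 4·(-2) = 9  (check: 395·(-4) + 176·9 = 4)
  q = 10: r = 3, s = 1 − 10·(-4) = 41, t = -2 − 10·9 = -92  (check: 395·41 + 176·(-92) = 3)
  q = 1: r = 1, s = -4 − 1·41 = -45, t = 9 − 1·(-92) = 101  (check: 395·(-45) + 176·101 = 1)
The row with r = 1 (the gcd) gives the Bezout coefficients s = -45, t = 101.
Result: 395 · (-45) + 176 · (101) = 1.

gcd(395, 176) = 1; s = -45, t = 101 (check: 395·(-45) + 176·101 = 1).


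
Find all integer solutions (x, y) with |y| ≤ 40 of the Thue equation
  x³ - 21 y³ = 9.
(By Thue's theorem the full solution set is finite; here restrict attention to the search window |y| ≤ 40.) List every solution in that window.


The equation is x³ - 21y³ = 9. For fixed y, x³ = 21·y³ + 9, so a solution requires the RHS to be a perfect cube.
Strategy: iterate y from -40 to 40, compute RHS = 21·y³ + 9, and check whether it is a (positive or negative) perfect cube.
Check small values of y:
  y = 0: RHS = 9 is not a perfect cube.
  y = 1: RHS = 30 is not a perfect cube.
  y = -1: RHS = -12 is not a perfect cube.
  y = 2: RHS = 177 is not a perfect cube.
  y = -2: RHS = -159 is not a perfect cube.
  y = 3: RHS = 576 is not a perfect cube.
  y = -3: RHS = -558 is not a perfect cube.
Continuing the search up to |y| = 40 finds no solutions either.
No (x, y) in the scanned range satisfies the equation.

No integer solutions with |y| ≤ 40.


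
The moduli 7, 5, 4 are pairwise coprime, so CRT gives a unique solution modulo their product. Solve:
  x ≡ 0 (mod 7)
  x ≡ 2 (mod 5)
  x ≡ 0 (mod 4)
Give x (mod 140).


Moduli 7, 5, 4 are pairwise coprime; by CRT there is a unique solution modulo M = 7 · 5 · 4 = 140.
Solve pairwise, accumulating the modulus:
  Start with x ≡ 0 (mod 7).
  Combine with x ≡ 2 (mod 5): since gcd(7, 5) = 1, we get a unique residue mod 35.
    Write x = 0 + 7·t and substitute into x ≡ 2 (mod 5): 7·t ≡ 2 − 0 = 2 (mod 5).
    Reduce coefficients mod 5: 2·t ≡ 2 (mod 5).
    The inverse of 2 mod 5 is 3 (since 2·3 = 6 = 1·5 + 1), so t ≡ 3·2 = 6 ≡ 1 (mod 5).
    Then x = 0 + 7·1 = 7, valid modulo lcm(7, 5) = 35: x ≡ 7 (mod 35).
  Combine with x ≡ 0 (mod 4): since gcd(35, 4) = 1, we get a unique residue mod 140.
    Write x = 7 + 35·t and substitute into x ≡ 0 (mod 4): 35·t ≡ 0 − 7 = -7 (mod 4).
    Reduce coefficients mod 4: 3·t ≡ 1 (mod 4).
    The inverse of 3 mod 4 is 3 (since 3·3 = 9 = 2·4 + 1), so t ≡ 3·1 = 3 ≡ 3 (mod 4).
    Then x = 7 + 35·3 = 112, valid modulo lcm(35, 4) = 140: x ≡ 112 (mod 140).
Verify: 112 mod 7 = 0 ✓, 112 mod 5 = 2 ✓, 112 mod 4 = 0 ✓.

x ≡ 112 (mod 140).


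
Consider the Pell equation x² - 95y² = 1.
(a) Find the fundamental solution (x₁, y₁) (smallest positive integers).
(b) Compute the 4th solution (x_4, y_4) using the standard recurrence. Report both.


Step 1: Find the fundamental solution (x₁, y₁) of x² - 95y² = 1.
  Expand √95 as a continued fraction. a₀ = ⌊√95⌋ = 9; iterate m_{k+1} = d_k·a_k − m_k, d_{k+1} = (95 − m_{k+1}²)/d_k, a_{k+1} = ⌊(a₀ + m_{k+1})/d_{k+1}⌋ (starting m₀ = 0, d₀ = 1), with convergents p_k = a_k·p_{k-1} + p_{k-2}, q_k = a_k·q_{k-1} + q_{k-2} (p₋₁ = 1, q₋₁ = 0):
  k = 0: a₀ = 9; p₀/q₀ = 9/1; p₀² − 95·q₀² = 81 − 95 = -14.
  k = 1: m = 9, d = 14, a = ⌊(9 + 9)/14⌋ = 1; p/q = (1·9 + 1)/(1·1 + 0) = 10/1; p² − 95·q² = 100 − 95 = 5.
  k = 2: m = 5, d = 5, a = ⌊(9 + 5)/5⌋ = 2; p/q = (2·10 + 9)/(2·1 + 1) = 29/3; p² − 95·q² = 841 − 855 = -14.
  k = 3: m = 5, d = 14, a = ⌊(9 + 5)/14⌋ = 1; p/q = (1·29 + 10)/(1·3 + 1) = 39/4; p² − 95·q² = 1521 − 1520 = 1.
  The first convergent with p² − 95·q² = 1 gives the fundamental solution (x₁, y₁) = (39, 4).
Step 2: Apply the recurrence (x_{n+1}, y_{n+1}) = (x₁x_n + 95y₁y_n, x₁y_n + y₁x_n) repeatedly.
  From (x_1, y_1) = (39, 4): x_2 = 39·39 + 95·4·4 = 3041; y_2 = 39·4 + 4·39 = 312.
  From (x_2, y_2) = (3041, 312): x_3 = 39·3041 + 95·4·312 = 237159; y_3 = 39·312 + 4·3041 = 24332.
  From (x_3, y_3) = (237159, 24332): x_4 = 39·237159 + 95·4·24332 = 18495361; y_4 = 39·24332 + 4·237159 = 1897584.
Step 3: Verify x_4² - 95·y_4² = 342078378520321 - 342078378520320 = 1 (should be 1). ✓

(x_1, y_1) = (39, 4); (x_4, y_4) = (18495361, 1897584).


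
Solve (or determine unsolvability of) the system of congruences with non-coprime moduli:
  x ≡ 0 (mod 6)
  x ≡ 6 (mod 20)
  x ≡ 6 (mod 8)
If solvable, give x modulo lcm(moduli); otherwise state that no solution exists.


Moduli 6, 20, 8 are not pairwise coprime, so CRT works modulo lcm(m_i) when all pairwise compatibility conditions hold.
Pairwise compatibility: gcd(m_i, m_j) must divide a_i - a_j for every pair.
Merge one congruence at a time:
  Start: x ≡ 0 (mod 6).
  Combine with x ≡ 6 (mod 20): gcd(6, 20) = 2; 6 - 0 = 6, which IS divisible by 2, so compatible.
    Write x = 0 + 6·t and substitute into x ≡ 6 (mod 20): 6·t ≡ 6 − 0 = 6 (mod 20).
    Divide the congruence (and modulus) by g = 2: 3·t ≡ 3 (mod 10).
    The inverse of 3 mod 10 is 7 (since 3·7 = 21 = 2·10 + 1), so t ≡ 7·3 = 21 ≡ 1 (mod 10).
    Then x = 0 + 6·1 = 6, valid modulo lcm(6, 20) = 60: x ≡ 6 (mod 60).
  Combine with x ≡ 6 (mod 8): gcd(60, 8) = 4; 6 - 6 = 0, which IS divisible by 4, so compatible.
    Write x = 6 + 60·t and substitute into x ≡ 6 (mod 8): 60·t ≡ 6 − 6 = 0 (mod 8).
    Divide the congruence (and modulus) by g = 4: 15·t ≡ 0 (mod 2).
    Reduce coefficients mod 2: 1·t ≡ 0 (mod 2).
    So t ≡ 0 (mod 2).
    Then x = 6 + 60·0 = 6, valid modulo lcm(60, 8) = 120: x ≡ 6 (mod 120).
Verify: 6 mod 6 = 0, 6 mod 20 = 6, 6 mod 8 = 6.

x ≡ 6 (mod 120).


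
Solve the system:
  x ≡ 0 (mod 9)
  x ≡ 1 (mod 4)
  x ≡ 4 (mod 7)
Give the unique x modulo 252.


Moduli 9, 4, 7 are pairwise coprime; by CRT there is a unique solution modulo M = 9 · 4 · 7 = 252.
Solve pairwise, accumulating the modulus:
  Start with x ≡ 0 (mod 9).
  Combine with x ≡ 1 (mod 4): since gcd(9, 4) = 1, we get a unique residue mod 36.
    Write x = 0 + 9·t and substitute into x ≡ 1 (mod 4): 9·t ≡ 1 − 0 = 1 (mod 4).
    Reduce coefficients mod 4: 1·t ≡ 1 (mod 4).
    So t ≡ 1 (mod 4).
    Then x = 0 + 9·1 = 9, valid modulo lcm(9, 4) = 36: x ≡ 9 (mod 36).
  Combine with x ≡ 4 (mod 7): since gcd(36, 7) = 1, we get a unique residue mod 252.
    Write x = 9 + 36·t and substitute into x ≡ 4 (mod 7): 36·t ≡ 4 − 9 = -5 (mod 7).
    Reduce coefficients mod 7: 1·t ≡ 2 (mod 7).
    So t ≡ 2 (mod 7).
    Then x = 9 + 36·2 = 81, valid modulo lcm(36, 7) = 252: x ≡ 81 (mod 252).
Verify: 81 mod 9 = 0 ✓, 81 mod 4 = 1 ✓, 81 mod 7 = 4 ✓.

x ≡ 81 (mod 252).


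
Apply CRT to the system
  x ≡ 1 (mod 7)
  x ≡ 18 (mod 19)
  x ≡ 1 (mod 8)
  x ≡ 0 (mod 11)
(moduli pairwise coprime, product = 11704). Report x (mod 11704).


Product of moduli M = 7 · 19 · 8 · 11 = 11704.
Merge one congruence at a time:
  Start: x ≡ 1 (mod 7).
  Combine with x ≡ 18 (mod 19); new modulus lcm = 133.
    Write x = 1 + 7·t and substitute into x ≡ 18 (mod 19): 7·t ≡ 18 − 1 = 17 (mod 19).
    The inverse of 7 mod 19 is 11 (since 7·11 = 77 = 4·19 + 1), so t ≡ 11·17 = 187 ≡ 16 (mod 19).
    Then x = 1 + 7·16 = 113, valid modulo lcm(7, 19) = 133: x ≡ 113 (mod 133).
  Combine with x ≡ 1 (mod 8); new modulus lcm = 1064.
    Write x = 113 + 133·t and substitute into x ≡ 1 (mod 8): 133·t ≡ 1 − 113 = -112 (mod 8).
    Reduce coefficients mod 8: 5·t ≡ 0 (mod 8).
    The inverse of 5 mod 8 is 5 (since 5·5 = 25 = 3·8 + 1), so t ≡ 5·0 = 0 ≡ 0 (mod 8).
    Then x = 113 + 133·0 = 113, valid modulo lcm(133, 8) = 1064: x ≡ 113 (mod 1064).
  Combine with x ≡ 0 (mod 11); new modulus lcm = 11704.
    Write x = 113 + 1064·t and substitute into x ≡ 0 (mod 11): 1064·t ≡ 0 − 113 = -113 (mod 11).
    Reduce coefficients mod 11: 8·t ≡ 8 (mod 11).
    The inverse of 8 mod 11 is 7 (since 8·7 = 56 = 5·11 + 1), so t ≡ 7·8 = 56 ≡ 1 (mod 11).
    Then x = 113 + 1064·1 = 1177, valid modulo lcm(1064, 11) = 11704: x ≡ 1177 (mod 11704).
Verify against each original: 1177 mod 7 = 1, 1177 mod 19 = 18, 1177 mod 8 = 1, 1177 mod 11 = 0.

x ≡ 1177 (mod 11704).


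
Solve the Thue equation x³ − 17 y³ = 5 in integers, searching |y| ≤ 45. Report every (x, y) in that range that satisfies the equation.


The equation is x³ - 17y³ = 5. For fixed y, x³ = 17·y³ + 5, so a solution requires the RHS to be a perfect cube.
Strategy: iterate y from -45 to 45, compute RHS = 17·y³ + 5, and check whether it is a (positive or negative) perfect cube.
Check small values of y:
  y = 0: RHS = 5 is not a perfect cube.
  y = 1: RHS = 22 is not a perfect cube.
  y = -1: RHS = -12 is not a perfect cube.
  y = 2: RHS = 141 is not a perfect cube.
  y = -2: RHS = -131 is not a perfect cube.
  y = 3: RHS = 464 is not a perfect cube.
  y = -3: RHS = -454 is not a perfect cube.
Continuing the search up to |y| = 45 finds no solutions either.
No (x, y) in the scanned range satisfies the equation.

No integer solutions with |y| ≤ 45.


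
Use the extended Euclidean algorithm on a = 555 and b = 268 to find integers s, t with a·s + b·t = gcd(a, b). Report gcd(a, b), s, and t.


Euclidean algorithm on (555, 268) — divide until remainder is 0:
  555 = 2 · 268 + 19
  268 = 14 · 19 + 2
  19 = 9 · 2 + 1
  2 = 2 · 1 + 0
gcd(555, 268) = 1.
Track Bezout coefficients alongside the remainders: start with r₀ = 555 = a·1 + b·0 (s = 1, t = 0) and r₁ = 268 = a·0 + b·1 (s = 0, t = 1); each new remainder r_{k+1} = r_{k-1} − q_k·r_k inherits s_{k+1} = s_{k-1} − q_k·s_k, t_{k+1} = t_{k-1} − q_k·t_k, so r_k = a·s_k + b·t_k at every step:
  q = 2: r = 19, s = 1 − 2·0 = 1, t = 0 − 2·1 = -2  (check: 555·1 + 268·(-2) = 19)
  q = 14: r = 2, s = 0 − 14·1 = -14, t = 1 − 14·(-2) = 29  (check: 555·(-14) + 268·29 = 2)
  q = 9: r = 1, s = 1 − 9·(-14) = 127, t = -2 − 9·29 = -263  (check: 555·127 + 268·(-263) = 1)
The row with r = 1 (the gcd) gives the Bezout coefficients s = 127, t = -263.
Result: 555 · (127) + 268 · (-263) = 1.

gcd(555, 268) = 1; s = 127, t = -263 (check: 555·127 + 268·(-263) = 1).


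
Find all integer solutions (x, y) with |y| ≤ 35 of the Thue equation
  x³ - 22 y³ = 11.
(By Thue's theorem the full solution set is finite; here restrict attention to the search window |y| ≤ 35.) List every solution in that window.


The equation is x³ - 22y³ = 11. For fixed y, x³ = 22·y³ + 11, so a solution requires the RHS to be a perfect cube.
Strategy: iterate y from -35 to 35, compute RHS = 22·y³ + 11, and check whether it is a (positive or negative) perfect cube.
Check small values of y:
  y = 0: RHS = 11 is not a perfect cube.
  y = 1: RHS = 33 is not a perfect cube.
  y = -1: RHS = -11 is not a perfect cube.
  y = 2: RHS = 187 is not a perfect cube.
  y = -2: RHS = -165 is not a perfect cube.
  y = 3: RHS = 605 is not a perfect cube.
  y = -3: RHS = -583 is not a perfect cube.
Continuing the search up to |y| = 35 finds no solutions either.
No (x, y) in the scanned range satisfies the equation.

No integer solutions with |y| ≤ 35.


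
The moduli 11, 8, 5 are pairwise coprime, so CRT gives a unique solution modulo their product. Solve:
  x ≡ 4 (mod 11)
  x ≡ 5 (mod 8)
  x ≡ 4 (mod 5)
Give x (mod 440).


Moduli 11, 8, 5 are pairwise coprime; by CRT there is a unique solution modulo M = 11 · 8 · 5 = 440.
Solve pairwise, accumulating the modulus:
  Start with x ≡ 4 (mod 11).
  Combine with x ≡ 5 (mod 8): since gcd(11, 8) = 1, we get a unique residue mod 88.
    Write x = 4 + 11·t and substitute into x ≡ 5 (mod 8): 11·t ≡ 5 − 4 = 1 (mod 8).
    Reduce coefficients mod 8: 3·t ≡ 1 (mod 8).
    The inverse of 3 mod 8 is 3 (since 3·3 = 9 = 1·8 + 1), so t ≡ 3·1 = 3 ≡ 3 (mod 8).
    Then x = 4 + 11·3 = 37, valid modulo lcm(11, 8) = 88: x ≡ 37 (mod 88).
  Combine with x ≡ 4 (mod 5): since gcd(88, 5) = 1, we get a unique residue mod 440.
    Write x = 37 + 88·t and substitute into x ≡ 4 (mod 5): 88·t ≡ 4 − 37 = -33 (mod 5).
    Reduce coefficients mod 5: 3·t ≡ 2 (mod 5).
    The inverse of 3 mod 5 is 2 (since 3·2 = 6 = 1·5 + 1), so t ≡ 2·2 = 4 ≡ 4 (mod 5).
    Then x = 37 + 88·4 = 389, valid modulo lcm(88, 5) = 440: x ≡ 389 (mod 440).
Verify: 389 mod 11 = 4 ✓, 389 mod 8 = 5 ✓, 389 mod 5 = 4 ✓.

x ≡ 389 (mod 440).


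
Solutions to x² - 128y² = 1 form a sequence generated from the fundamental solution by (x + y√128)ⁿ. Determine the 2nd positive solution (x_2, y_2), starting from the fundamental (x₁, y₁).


Step 1: Find the fundamental solution (x₁, y₁) of x² - 128y² = 1.
  Expand √128 as a continued fraction. a₀ = ⌊√128⌋ = 11; iterate m_{k+1} = d_k·a_k − m_k, d_{k+1} = (128 − m_{k+1}²)/d_k, a_{k+1} = ⌊(a₀ + m_{k+1})/d_{k+1}⌋ (starting m₀ = 0, d₀ = 1), with convergents p_k = a_k·p_{k-1} + p_{k-2}, q_k = a_k·q_{k-1} + q_{k-2} (p₋₁ = 1, q₋₁ = 0):
  k = 0: a₀ = 11; p₀/q₀ = 11/1; p₀² − 128·q₀² = 121 − 128 = -7.
  k = 1: m = 11, d = 7, a = ⌊(11 + 11)/7⌋ = 3; p/q = (3·11 + 1)/(3·1 + 0) = 34/3; p² − 128·q² = 1156 − 1152 = 4.
  k = 2: m = 10, d = 4, a = ⌊(11 + 10)/4⌋ = 5; p/q = (5·34 + 11)/(5·3 + 1) = 181/16; p² − 128·q² = 32761 − 32768 = -7.
  k = 3: m = 10, d = 7, a = ⌊(11 + 10)/7⌋ = 3; p/q = (3·181 + 34)/(3·16 + 3) = 577/51; p² − 128·q² = 332929 − 332928 = 1.
  The first convergent with p² − 128·q² = 1 gives the fundamental solution (x₁, y₁) = (577, 51).
Step 2: Apply the recurrence (x_{n+1}, y_{n+1}) = (x₁x_n + 128y₁y_n, x₁y_n + y₁x_n) repeatedly.
  From (x_1, y_1) = (577, 51): x_2 = 577·577 + 128·51·51 = 665857; y_2 = 577·51 + 51·577 = 58854.
Step 3: Verify x_2² - 128·y_2² = 443365544449 - 443365544448 = 1 (should be 1). ✓

(x_1, y_1) = (577, 51); (x_2, y_2) = (665857, 58854).


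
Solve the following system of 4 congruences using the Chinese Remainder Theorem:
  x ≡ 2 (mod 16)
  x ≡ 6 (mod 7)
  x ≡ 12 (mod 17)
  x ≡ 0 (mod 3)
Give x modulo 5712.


Product of moduli M = 16 · 7 · 17 · 3 = 5712.
Merge one congruence at a time:
  Start: x ≡ 2 (mod 16).
  Combine with x ≡ 6 (mod 7); new modulus lcm = 112.
    Write x = 2 + 16·t and substitute into x ≡ 6 (mod 7): 16·t ≡ 6 − 2 = 4 (mod 7).
    Reduce coefficients mod 7: 2·t ≡ 4 (mod 7).
    The inverse of 2 mod 7 is 4 (since 2·4 = 8 = 1·7 + 1), so t ≡ 4·4 = 16 ≡ 2 (mod 7).
    Then x = 2 + 16·2 = 34, valid modulo lcm(16, 7) = 112: x ≡ 34 (mod 112).
  Combine with x ≡ 12 (mod 17); new modulus lcm = 1904.
    Write x = 34 + 112·t and substitute into x ≡ 12 (mod 17): 112·t ≡ 12 − 34 = -22 (mod 17).
    Reduce coefficients mod 17: 10·t ≡ 12 (mod 17).
    The inverse of 10 mod 17 is 12 (since 10·12 = 120 = 7·17 + 1), so t ≡ 12·12 = 144 ≡ 8 (mod 17).
    Then x = 34 + 112·8 = 930, valid modulo lcm(112, 17) = 1904: x ≡ 930 (mod 1904).
  Combine with x ≡ 0 (mod 3); new modulus lcm = 5712.
    Write x = 930 + 1904·t and substitute into x ≡ 0 (mod 3): 1904·t ≡ 0 − 930 = -930 (mod 3).
    Reduce coefficients mod 3: 2·t ≡ 0 (mod 3).
    The inverse of 2 mod 3 is 2 (since 2·2 = 4 = 1·3 + 1), so t ≡ 2·0 = 0 ≡ 0 (mod 3).
    Then x = 930 + 1904·0 = 930, valid modulo lcm(1904, 3) = 5712: x ≡ 930 (mod 5712).
Verify against each original: 930 mod 16 = 2, 930 mod 7 = 6, 930 mod 17 = 12, 930 mod 3 = 0.

x ≡ 930 (mod 5712).


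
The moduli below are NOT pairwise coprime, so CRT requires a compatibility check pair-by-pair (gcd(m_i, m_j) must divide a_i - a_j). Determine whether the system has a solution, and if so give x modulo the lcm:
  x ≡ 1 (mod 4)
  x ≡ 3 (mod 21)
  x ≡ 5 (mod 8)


Moduli 4, 21, 8 are not pairwise coprime, so CRT works modulo lcm(m_i) when all pairwise compatibility conditions hold.
Pairwise compatibility: gcd(m_i, m_j) must divide a_i - a_j for every pair.
Merge one congruence at a time:
  Start: x ≡ 1 (mod 4).
  Combine with x ≡ 3 (mod 21): gcd(4, 21) = 1; 3 - 1 = 2, which IS divisible by 1, so compatible.
    Write x = 1 + 4·t and substitute into x ≡ 3 (mod 21): 4·t ≡ 3 − 1 = 2 (mod 21).
    The inverse of 4 mod 21 is 16 (since 4·16 = 64 = 3·21 + 1), so t ≡ 16·2 = 32 ≡ 11 (mod 21).
    Then x = 1 + 4·11 = 45, valid modulo lcm(4, 21) = 84: x ≡ 45 (mod 84).
  Combine with x ≡ 5 (mod 8): gcd(84, 8) = 4; 5 - 45 = -40, which IS divisible by 4, so compatible.
    Write x = 45 + 84·t and substitute into x ≡ 5 (mod 8): 84·t ≡ 5 − 45 = -40 (mod 8).
    Divide the congruence (and modulus) by g = 4: 21·t ≡ -10 (mod 2).
    Reduce coefficients mod 2: 1·t ≡ 0 (mod 2).
    So t ≡ 0 (mod 2).
    Then x = 45 + 84·0 = 45, valid modulo lcm(84, 8) = 168: x ≡ 45 (mod 168).
Verify: 45 mod 4 = 1, 45 mod 21 = 3, 45 mod 8 = 5.

x ≡ 45 (mod 168).
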